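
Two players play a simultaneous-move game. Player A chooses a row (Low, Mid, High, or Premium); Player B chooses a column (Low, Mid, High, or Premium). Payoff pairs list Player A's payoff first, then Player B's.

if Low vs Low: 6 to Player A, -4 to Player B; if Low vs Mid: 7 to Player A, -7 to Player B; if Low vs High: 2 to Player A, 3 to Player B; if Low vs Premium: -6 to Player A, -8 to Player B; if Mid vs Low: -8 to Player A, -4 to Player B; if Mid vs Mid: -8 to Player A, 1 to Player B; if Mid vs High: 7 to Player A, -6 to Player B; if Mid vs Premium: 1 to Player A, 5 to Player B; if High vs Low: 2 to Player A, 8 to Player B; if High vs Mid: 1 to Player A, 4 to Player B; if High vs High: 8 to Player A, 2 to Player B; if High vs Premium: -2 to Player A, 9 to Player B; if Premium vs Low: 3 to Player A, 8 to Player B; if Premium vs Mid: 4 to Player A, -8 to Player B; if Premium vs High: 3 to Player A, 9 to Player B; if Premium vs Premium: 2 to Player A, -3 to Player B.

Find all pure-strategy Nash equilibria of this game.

Check mutual best responses: a cell is a NE iff neither player can gain by unilaterally deviating.
Player A's best responses — vs Low: Low (payoff 6); vs Mid: Low (payoff 7); vs High: High (payoff 8); vs Premium: Premium (payoff 2).
Player B's best responses — vs Low: High (payoff 3); vs Mid: Premium (payoff 5); vs High: Premium (payoff 9); vs Premium: High (payoff 9).
No cell has both players best-responding. For instance, Player A's best reply to Premium is Premium, but against Premium Player B prefers High over Premium.

None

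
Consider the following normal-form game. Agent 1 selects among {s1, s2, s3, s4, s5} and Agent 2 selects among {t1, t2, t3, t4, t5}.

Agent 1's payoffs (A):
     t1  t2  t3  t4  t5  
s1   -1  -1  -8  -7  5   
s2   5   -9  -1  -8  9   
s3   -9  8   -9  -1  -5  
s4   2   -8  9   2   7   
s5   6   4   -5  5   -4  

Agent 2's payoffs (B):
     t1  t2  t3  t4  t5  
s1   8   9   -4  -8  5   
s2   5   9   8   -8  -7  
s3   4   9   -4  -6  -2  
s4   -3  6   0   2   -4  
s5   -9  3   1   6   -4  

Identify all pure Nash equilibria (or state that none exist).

A profile is a Nash equilibrium when each player is best-responding to the other.
Agent 1's best responses — vs t1: s5 (payoff 6); vs t2: s3 (payoff 8); vs t3: s4 (payoff 9); vs t4: s5 (payoff 5); vs t5: s2 (payoff 9).
Agent 2's best responses — vs s1: t2 (payoff 9); vs s2: t2 (payoff 9); vs s3: t2 (payoff 9); vs s4: t2 (payoff 6); vs s5: t4 (payoff 6).
Mutual best responses occur at (s3, t2) and (s5, t4); at each, neither player gains by switching.

(s3, t2) and (s5, t4)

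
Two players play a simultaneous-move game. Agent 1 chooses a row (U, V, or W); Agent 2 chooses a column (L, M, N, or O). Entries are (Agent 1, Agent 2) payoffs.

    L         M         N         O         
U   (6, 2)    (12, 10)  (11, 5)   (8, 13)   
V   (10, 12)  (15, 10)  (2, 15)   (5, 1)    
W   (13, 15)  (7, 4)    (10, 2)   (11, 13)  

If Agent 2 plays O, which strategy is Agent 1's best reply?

W

With Agent 2 fixed at O, Agent 1's payoffs are: U → 8, V → 5, W → 11.
The maximum is 11, achieved by W.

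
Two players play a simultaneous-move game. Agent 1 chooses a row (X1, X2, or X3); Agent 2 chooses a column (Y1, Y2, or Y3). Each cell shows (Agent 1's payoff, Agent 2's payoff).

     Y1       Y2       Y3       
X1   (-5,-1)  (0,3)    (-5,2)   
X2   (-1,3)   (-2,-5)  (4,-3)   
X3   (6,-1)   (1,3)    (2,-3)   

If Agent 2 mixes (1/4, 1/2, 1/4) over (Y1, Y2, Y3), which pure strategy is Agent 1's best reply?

X3

Agent 1's best reply maximizes expected payoff against the mix.
X1: (1/4)·(-5) + (1/2)·0 + (1/4)·(-5) = -5/2
X2: (1/4)·(-1) + (1/2)·(-2) + (1/4)·4 = -1/4
X3: (1/4)·6 + (1/2)·1 + (1/4)·2 = 5/2
Highest expected payoff is 5/2, from X3.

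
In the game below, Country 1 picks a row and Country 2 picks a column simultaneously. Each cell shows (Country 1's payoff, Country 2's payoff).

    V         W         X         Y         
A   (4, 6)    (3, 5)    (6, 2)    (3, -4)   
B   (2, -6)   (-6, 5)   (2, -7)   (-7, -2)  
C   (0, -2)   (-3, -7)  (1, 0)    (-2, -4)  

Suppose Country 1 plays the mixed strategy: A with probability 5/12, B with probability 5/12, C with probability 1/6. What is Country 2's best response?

W

Country 2's best reply maximizes expected payoff against the mix.
V: (5/12)·6 + (5/12)·(-6) + (1/6)·(-2) = -1/3
W: (5/12)·5 + (5/12)·5 + (1/6)·(-7) = 3
X: (5/12)·2 + (5/12)·(-7) + (1/6)·0 = -25/12
Y: (5/12)·(-4) + (5/12)·(-2) + (1/6)·(-4) = -19/6
Highest expected payoff is 3, from W.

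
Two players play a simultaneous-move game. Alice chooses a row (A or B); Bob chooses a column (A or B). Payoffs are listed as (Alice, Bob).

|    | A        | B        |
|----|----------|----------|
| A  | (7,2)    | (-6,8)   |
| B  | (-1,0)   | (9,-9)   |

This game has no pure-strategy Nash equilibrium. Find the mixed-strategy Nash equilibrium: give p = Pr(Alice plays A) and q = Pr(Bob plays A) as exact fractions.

In a mixed NE each player is indifferent between their pure strategies, so the opponent's mix sets the indifference.
Bob indifferent between A and B: p·2 + (1−p)·0 = p·8 + (1−p)·(-9) ⟹ 0 + 2p = (-9) + 17p ⟹ p = 3/5.
Alice indifferent between A and B: q·7 + (1−q)·(-6) = q·(-1) + (1−q)·9 ⟹ (-6) + 13q = 9 + (-10)q ⟹ q = 15/23.

p = 3/5, q = 15/23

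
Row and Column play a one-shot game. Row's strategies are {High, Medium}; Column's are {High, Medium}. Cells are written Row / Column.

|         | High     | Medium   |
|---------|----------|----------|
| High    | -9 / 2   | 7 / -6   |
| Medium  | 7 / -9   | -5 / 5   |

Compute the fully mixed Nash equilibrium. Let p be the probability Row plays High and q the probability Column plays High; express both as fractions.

Each player's mixing probability is pinned down by making the *other* player indifferent.
Column indifferent between High and Medium: p·2 + (1−p)·(-9) = p·(-6) + (1−p)·5 ⟹ (-9) + 11p = 5 + (-11)p ⟹ p = 7/11.
Row indifferent between High and Medium: q·(-9) + (1−q)·7 = q·7 + (1−q)·(-5) ⟹ 7 + (-16)q = (-5) + 12q ⟹ q = 3/7.

p = 7/11, q = 3/7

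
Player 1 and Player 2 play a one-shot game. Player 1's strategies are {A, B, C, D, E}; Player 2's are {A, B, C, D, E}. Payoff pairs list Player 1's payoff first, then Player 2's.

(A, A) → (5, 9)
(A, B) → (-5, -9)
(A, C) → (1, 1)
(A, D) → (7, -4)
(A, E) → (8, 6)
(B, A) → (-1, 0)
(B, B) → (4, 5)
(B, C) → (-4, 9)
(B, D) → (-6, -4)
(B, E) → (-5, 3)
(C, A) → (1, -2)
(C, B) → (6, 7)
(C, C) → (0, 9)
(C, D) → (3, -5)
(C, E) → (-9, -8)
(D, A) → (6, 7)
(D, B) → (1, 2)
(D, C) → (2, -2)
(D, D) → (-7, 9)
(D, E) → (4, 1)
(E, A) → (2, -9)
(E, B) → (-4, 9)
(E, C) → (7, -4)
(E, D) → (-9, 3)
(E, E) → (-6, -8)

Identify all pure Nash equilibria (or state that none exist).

Find each player's best response to every opponent strategy; NE are the intersections.
Player 1's best responses — vs A: D (payoff 6); vs B: C (payoff 6); vs C: E (payoff 7); vs D: A (payoff 7); vs E: A (payoff 8).
Player 2's best responses — vs A: A (payoff 9); vs B: C (payoff 9); vs C: C (payoff 9); vs D: D (payoff 9); vs E: B (payoff 9).
No cell has both players best-responding. For instance, Player 1's best reply to D is A, but against A Player 2 prefers A over D.

There is no pure-strategy Nash equilibrium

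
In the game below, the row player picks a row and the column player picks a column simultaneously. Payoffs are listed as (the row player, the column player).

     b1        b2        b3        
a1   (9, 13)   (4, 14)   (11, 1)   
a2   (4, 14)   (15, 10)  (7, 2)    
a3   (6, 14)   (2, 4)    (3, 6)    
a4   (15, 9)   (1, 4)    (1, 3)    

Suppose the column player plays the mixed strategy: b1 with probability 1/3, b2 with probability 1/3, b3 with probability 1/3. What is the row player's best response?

Compute the row player's expected payoff from each pure strategy against the given mix.
a1: (1/3)·9 + (1/3)·4 + (1/3)·11 = 8
a2: (1/3)·4 + (1/3)·15 + (1/3)·7 = 26/3
a3: (1/3)·6 + (1/3)·2 + (1/3)·3 = 11/3
a4: (1/3)·15 + (1/3)·1 + (1/3)·1 = 17/3
Highest expected payoff is 26/3, from a2.

a2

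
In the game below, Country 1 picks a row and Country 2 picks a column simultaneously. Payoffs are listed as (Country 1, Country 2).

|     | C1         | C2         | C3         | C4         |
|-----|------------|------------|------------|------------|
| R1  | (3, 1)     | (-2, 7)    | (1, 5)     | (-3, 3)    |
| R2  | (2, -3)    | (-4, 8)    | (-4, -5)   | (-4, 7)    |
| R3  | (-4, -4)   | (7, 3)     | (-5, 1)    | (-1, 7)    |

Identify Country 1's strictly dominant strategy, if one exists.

A strategy is strictly dominant if it gives Country 1 a strictly higher payoff than every other strategy, against every choice by the opponent.
R1 is not dominant: against C2, R3 gives 7 > -2.
R2 is not dominant: against C1, R1 gives 3 > 2.
R3 is not dominant: against C1, R1 gives 3 > -4.
No single strategy is best against every opponent action.

No strictly dominant strategy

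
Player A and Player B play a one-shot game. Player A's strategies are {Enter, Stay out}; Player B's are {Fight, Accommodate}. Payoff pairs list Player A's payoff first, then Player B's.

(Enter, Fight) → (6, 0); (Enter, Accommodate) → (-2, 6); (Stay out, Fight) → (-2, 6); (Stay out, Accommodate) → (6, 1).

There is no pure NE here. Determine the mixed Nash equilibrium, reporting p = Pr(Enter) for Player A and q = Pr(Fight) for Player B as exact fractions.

Each player's mixing probability is pinned down by making the *other* player indifferent.
Player B indifferent between Fight and Accommodate: p·0 + (1−p)·6 = p·6 + (1−p)·1 ⟹ 6 + (-6)p = 1 + 5p ⟹ p = 5/11.
Player A indifferent between Enter and Stay out: q·6 + (1−q)·(-2) = q·(-2) + (1−q)·6 ⟹ (-2) + 8q = 6 + (-8)q ⟹ q = 1/2.

p = 5/11, q = 1/2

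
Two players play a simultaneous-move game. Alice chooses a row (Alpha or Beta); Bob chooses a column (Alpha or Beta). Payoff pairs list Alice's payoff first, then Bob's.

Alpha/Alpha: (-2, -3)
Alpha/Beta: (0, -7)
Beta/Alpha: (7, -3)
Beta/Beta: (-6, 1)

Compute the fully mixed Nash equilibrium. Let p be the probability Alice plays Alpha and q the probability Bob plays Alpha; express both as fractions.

p = 1/2, q = 2/5

In a mixed NE each player is indifferent between their pure strategies, so the opponent's mix sets the indifference.
Bob indifferent between Alpha and Beta: p·(-3) + (1−p)·(-3) = p·(-7) + (1−p)·1 ⟹ (-3) + 0p = 1 + (-8)p ⟹ p = 1/2.
Alice indifferent between Alpha and Beta: q·(-2) + (1−q)·0 = q·7 + (1−q)·(-6) ⟹ 0 + (-2)q = (-6) + 13q ⟹ q = 2/5.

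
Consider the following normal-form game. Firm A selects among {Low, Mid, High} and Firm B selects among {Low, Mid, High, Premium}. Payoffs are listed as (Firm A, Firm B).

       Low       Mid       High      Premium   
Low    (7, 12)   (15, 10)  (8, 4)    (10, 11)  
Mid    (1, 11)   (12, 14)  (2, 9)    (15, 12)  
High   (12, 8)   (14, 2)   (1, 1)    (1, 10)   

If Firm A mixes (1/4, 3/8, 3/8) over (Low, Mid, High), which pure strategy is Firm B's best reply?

Compute Firm B's expected payoff from each pure strategy against the given mix.
Low: (1/4)·12 + (3/8)·11 + (3/8)·8 = 81/8
Mid: (1/4)·10 + (3/8)·14 + (3/8)·2 = 17/2
High: (1/4)·4 + (3/8)·9 + (3/8)·1 = 19/4
Premium: (1/4)·11 + (3/8)·12 + (3/8)·10 = 11
Highest expected payoff is 11, from Premium.

Premium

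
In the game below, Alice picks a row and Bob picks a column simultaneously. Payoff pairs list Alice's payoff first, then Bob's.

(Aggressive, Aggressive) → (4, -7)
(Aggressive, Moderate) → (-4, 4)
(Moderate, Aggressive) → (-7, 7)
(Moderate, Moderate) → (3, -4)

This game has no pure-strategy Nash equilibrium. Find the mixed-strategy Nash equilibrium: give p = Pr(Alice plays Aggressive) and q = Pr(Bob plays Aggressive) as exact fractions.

Each player's mixing probability is pinned down by making the *other* player indifferent.
Bob indifferent between Aggressive and Moderate: p·(-7) + (1−p)·7 = p·4 + (1−p)·(-4) ⟹ 7 + (-14)p = (-4) + 8p ⟹ p = 1/2.
Alice indifferent between Aggressive and Moderate: q·4 + (1−q)·(-4) = q·(-7) + (1−q)·3 ⟹ (-4) + 8q = 3 + (-10)q ⟹ q = 7/18.

p = 1/2, q = 7/18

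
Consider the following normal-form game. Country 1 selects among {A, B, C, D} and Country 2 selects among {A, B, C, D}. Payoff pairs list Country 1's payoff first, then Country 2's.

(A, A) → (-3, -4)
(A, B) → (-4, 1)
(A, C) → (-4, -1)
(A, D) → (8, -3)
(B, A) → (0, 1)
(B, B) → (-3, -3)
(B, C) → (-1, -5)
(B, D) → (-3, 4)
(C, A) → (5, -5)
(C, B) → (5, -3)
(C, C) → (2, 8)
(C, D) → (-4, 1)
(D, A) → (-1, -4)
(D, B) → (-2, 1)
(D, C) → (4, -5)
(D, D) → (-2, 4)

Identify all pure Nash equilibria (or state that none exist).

Find each player's best response to every opponent strategy; NE are the intersections.
Country 1's best responses — vs A: C (payoff 5); vs B: C (payoff 5); vs C: D (payoff 4); vs D: A (payoff 8).
Country 2's best responses — vs A: B (payoff 1); vs B: D (payoff 4); vs C: C (payoff 8); vs D: D (payoff 4).
No cell has both players best-responding. For instance, Country 1's best reply to D is A, but against A Country 2 prefers B over D.

No pure-strategy Nash equilibrium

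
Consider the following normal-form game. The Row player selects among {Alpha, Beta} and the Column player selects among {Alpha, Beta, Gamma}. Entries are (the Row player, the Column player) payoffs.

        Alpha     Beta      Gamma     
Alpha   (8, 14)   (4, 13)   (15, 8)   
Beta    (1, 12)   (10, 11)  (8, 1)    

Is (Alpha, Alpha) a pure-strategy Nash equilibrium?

Yes

Holding the Column player at Alpha: the Row player gets 8 from Alpha, versus 1 from Beta. No profitable deviation for the Row player.
Holding the Row player at Alpha: the Column player gets 14 from Alpha, versus 13 from Beta, 8 from Gamma. No profitable deviation for the Column player either.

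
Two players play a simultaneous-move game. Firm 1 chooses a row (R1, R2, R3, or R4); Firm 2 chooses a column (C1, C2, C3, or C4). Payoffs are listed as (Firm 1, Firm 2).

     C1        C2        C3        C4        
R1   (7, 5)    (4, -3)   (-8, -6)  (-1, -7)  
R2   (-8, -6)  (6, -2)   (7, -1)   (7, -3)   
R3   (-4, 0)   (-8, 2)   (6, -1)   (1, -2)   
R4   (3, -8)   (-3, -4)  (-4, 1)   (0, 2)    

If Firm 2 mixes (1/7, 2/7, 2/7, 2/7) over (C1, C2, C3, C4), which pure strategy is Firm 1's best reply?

Compute Firm 1's expected payoff from each pure strategy against the given mix.
R1: (1/7)·7 + (2/7)·4 + (2/7)·(-8) + (2/7)·(-1) = -3/7
R2: (1/7)·(-8) + (2/7)·6 + (2/7)·7 + (2/7)·7 = 32/7
R3: (1/7)·(-4) + (2/7)·(-8) + (2/7)·6 + (2/7)·1 = -6/7
R4: (1/7)·3 + (2/7)·(-3) + (2/7)·(-4) + (2/7)·0 = -11/7
Highest expected payoff is 32/7, from R2.

R2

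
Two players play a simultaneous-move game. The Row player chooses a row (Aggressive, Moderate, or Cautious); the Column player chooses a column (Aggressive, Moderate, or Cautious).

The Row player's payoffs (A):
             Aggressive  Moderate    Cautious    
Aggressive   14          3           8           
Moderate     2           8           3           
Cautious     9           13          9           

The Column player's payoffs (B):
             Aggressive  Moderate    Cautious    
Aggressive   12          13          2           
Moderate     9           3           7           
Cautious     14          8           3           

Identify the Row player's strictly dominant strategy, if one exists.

Check whether one of the Row player's strategies beats all alternatives regardless of what the opponent does.
Aggressive is not dominant: against Moderate, Moderate gives 8 > 3.
Moderate is not dominant: against Aggressive, Aggressive gives 14 > 2.
Cautious is not dominant: against Aggressive, Aggressive gives 14 > 9.
No single strategy is best against every opponent action.

No strictly dominant strategy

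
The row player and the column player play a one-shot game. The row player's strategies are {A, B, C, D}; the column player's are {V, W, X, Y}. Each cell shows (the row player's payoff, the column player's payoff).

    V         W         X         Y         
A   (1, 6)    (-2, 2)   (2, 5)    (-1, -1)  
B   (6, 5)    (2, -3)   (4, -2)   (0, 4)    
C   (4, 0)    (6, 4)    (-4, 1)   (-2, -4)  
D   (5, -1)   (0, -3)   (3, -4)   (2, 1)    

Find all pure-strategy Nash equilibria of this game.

(B, V), (C, W), and (D, Y)

Check mutual best responses: a cell is a NE iff neither player can gain by unilaterally deviating.
The row player's best responses — vs V: B (payoff 6); vs W: C (payoff 6); vs X: B (payoff 4); vs Y: D (payoff 2).
The column player's best responses — vs A: V (payoff 6); vs B: V (payoff 5); vs C: W (payoff 4); vs D: Y (payoff 1).
Mutual best responses occur at (B, V), (C, W), and (D, Y); at each, neither player gains by switching.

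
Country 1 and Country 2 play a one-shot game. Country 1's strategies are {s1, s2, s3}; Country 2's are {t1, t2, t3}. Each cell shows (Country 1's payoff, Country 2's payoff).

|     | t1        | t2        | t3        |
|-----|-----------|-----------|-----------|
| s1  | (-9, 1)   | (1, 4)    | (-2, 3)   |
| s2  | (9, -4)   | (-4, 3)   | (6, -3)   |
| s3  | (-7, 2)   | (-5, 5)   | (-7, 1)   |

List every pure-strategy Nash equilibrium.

Find each player's best response to every opponent strategy; NE are the intersections.
Country 1's best responses — vs t1: s2 (payoff 9); vs t2: s1 (payoff 1); vs t3: s2 (payoff 6).
Country 2's best responses — vs s1: t2 (payoff 4); vs s2: t2 (payoff 3); vs s3: t2 (payoff 5).
The only mutual best response is (s1, t2); neither player gains by switching there.

(s1, t2)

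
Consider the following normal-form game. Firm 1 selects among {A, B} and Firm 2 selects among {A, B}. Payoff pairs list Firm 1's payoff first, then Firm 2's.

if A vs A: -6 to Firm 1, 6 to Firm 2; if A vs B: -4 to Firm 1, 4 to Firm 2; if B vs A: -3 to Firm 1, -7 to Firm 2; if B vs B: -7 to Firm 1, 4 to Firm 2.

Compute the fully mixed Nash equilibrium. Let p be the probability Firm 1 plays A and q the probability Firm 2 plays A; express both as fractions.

p = 11/13, q = 1/2

Each player's mixing probability is pinned down by making the *other* player indifferent.
Firm 2 indifferent between A and B: p·6 + (1−p)·(-7) = p·4 + (1−p)·4 ⟹ (-7) + 13p = 4 + 0p ⟹ p = 11/13.
Firm 1 indifferent between A and B: q·(-6) + (1−q)·(-4) = q·(-3) + (1−q)·(-7) ⟹ (-4) + (-2)q = (-7) + 4q ⟹ q = 1/2.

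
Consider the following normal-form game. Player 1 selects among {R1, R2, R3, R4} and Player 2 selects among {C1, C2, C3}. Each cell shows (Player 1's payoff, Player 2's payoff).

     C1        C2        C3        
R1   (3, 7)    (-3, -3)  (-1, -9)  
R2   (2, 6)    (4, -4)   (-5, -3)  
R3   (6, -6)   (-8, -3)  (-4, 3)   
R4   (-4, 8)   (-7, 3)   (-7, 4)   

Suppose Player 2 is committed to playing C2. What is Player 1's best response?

With Player 2 fixed at C2, Player 1's payoffs are: R1 → -3, R2 → 4, R3 → -8, R4 → -7.
The maximum is 4, achieved by R2.

R2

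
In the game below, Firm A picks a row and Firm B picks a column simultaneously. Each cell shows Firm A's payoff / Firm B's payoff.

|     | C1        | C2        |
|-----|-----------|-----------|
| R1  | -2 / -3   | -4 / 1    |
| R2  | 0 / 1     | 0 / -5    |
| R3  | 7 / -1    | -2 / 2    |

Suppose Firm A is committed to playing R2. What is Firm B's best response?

C1

With Firm A fixed at R2, Firm B's payoffs are: C1 → 1, C2 → -5.
The maximum is 1, achieved by C1.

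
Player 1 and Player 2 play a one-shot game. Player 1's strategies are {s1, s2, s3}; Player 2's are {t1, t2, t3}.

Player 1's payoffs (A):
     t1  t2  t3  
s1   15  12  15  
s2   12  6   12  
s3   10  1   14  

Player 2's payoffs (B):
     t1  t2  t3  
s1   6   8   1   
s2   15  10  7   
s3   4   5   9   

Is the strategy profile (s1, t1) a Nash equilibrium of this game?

Holding Player 2 at t1: Player 1 gets 15 from s1, versus 12 from s2, 10 from s3. No profitable deviation for Player 1.
Holding Player 1 at s1: Player 2 gets 6 from t1 but could get 8 by switching to t2. Player 2 has a profitable deviation.

No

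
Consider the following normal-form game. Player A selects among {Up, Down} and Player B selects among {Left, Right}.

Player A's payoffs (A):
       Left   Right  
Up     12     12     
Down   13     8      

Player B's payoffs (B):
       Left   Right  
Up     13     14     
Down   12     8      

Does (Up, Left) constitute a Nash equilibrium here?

No

Holding Player B at Left: Player A gets 12 from Up but could get 13 by switching to Down. Player A has a profitable deviation.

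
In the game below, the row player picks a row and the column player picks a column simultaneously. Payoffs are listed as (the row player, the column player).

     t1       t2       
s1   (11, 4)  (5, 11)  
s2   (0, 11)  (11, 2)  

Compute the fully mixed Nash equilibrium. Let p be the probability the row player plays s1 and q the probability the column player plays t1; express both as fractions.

Each player's mixing probability is pinned down by making the *other* player indifferent.
The column player indifferent between t1 and t2: p·4 + (1−p)·11 = p·11 + (1−p)·2 ⟹ 11 + (-7)p = 2 + 9p ⟹ p = 9/16.
The row player indifferent between s1 and s2: q·11 + (1−q)·5 = q·0 + (1−q)·11 ⟹ 5 + 6q = 11 + (-11)q ⟹ q = 6/17.

p = 9/16, q = 6/17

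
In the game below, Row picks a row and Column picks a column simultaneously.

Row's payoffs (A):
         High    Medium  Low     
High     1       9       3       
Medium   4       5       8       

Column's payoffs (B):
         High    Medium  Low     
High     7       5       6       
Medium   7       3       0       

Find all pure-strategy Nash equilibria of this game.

Check mutual best responses: a cell is a NE iff neither player can gain by unilaterally deviating.
Row's best responses — vs High: Medium (payoff 4); vs Medium: High (payoff 9); vs Low: Medium (payoff 8).
Column's best responses — vs High: High (payoff 7); vs Medium: High (payoff 7).
The only mutual best response is (Medium, High); neither player gains by switching there.

(Medium, High)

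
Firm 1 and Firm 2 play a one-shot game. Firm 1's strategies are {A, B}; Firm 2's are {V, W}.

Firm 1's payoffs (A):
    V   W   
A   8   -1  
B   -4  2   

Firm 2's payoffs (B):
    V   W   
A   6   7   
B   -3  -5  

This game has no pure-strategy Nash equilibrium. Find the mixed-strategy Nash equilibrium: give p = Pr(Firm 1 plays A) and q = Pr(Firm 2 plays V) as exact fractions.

p = 2/3, q = 1/5

Each player's mixing probability is pinned down by making the *other* player indifferent.
Firm 2 indifferent between V and W: p·6 + (1−p)·(-3) = p·7 + (1−p)·(-5) ⟹ (-3) + 9p = (-5) + 12p ⟹ p = 2/3.
Firm 1 indifferent between A and B: q·8 + (1−q)·(-1) = q·(-4) + (1−q)·2 ⟹ (-1) + 9q = 2 + (-6)q ⟹ q = 1/5.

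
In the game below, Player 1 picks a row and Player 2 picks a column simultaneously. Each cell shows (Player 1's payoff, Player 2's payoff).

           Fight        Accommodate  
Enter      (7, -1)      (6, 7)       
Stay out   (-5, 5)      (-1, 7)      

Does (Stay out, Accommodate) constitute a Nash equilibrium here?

No

Holding Player 2 at Accommodate: Player 1 gets -1 from Stay out but could get 6 by switching to Enter. Player 1 has a profitable deviation.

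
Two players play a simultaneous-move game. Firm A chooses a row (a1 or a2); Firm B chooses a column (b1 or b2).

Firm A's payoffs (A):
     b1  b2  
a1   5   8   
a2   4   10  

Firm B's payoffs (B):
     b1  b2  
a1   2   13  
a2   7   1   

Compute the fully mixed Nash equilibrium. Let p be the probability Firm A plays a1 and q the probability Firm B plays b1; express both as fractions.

p = 6/17, q = 2/3

Each player's mixing probability is pinned down by making the *other* player indifferent.
Firm B indifferent between b1 and b2: p·2 + (1−p)·7 = p·13 + (1−p)·1 ⟹ 7 + (-5)p = 1 + 12p ⟹ p = 6/17.
Firm A indifferent between a1 and a2: q·5 + (1−q)·8 = q·4 + (1−q)·10 ⟹ 8 + (-3)q = 10 + (-6)q ⟹ q = 2/3.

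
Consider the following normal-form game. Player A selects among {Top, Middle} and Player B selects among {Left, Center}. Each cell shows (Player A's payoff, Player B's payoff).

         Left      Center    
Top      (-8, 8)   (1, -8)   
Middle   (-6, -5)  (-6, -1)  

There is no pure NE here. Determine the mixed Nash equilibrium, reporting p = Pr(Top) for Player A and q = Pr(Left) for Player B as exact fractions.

In a mixed NE each player is indifferent between their pure strategies, so the opponent's mix sets the indifference.
Player B indifferent between Left and Center: p·8 + (1−p)·(-5) = p·(-8) + (1−p)·(-1) ⟹ (-5) + 13p = (-1) + (-7)p ⟹ p = 1/5.
Player A indifferent between Top and Middle: q·(-8) + (1−q)·1 = q·(-6) + (1−q)·(-6) ⟹ 1 + (-9)q = (-6) + 0q ⟹ q = 7/9.

p = 1/5, q = 7/9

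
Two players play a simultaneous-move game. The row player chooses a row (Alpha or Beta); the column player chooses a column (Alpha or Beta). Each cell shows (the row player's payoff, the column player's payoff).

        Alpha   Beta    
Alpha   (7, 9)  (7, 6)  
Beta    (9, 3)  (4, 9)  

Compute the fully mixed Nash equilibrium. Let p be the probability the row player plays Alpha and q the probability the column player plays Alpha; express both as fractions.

p = 2/3, q = 3/5

In a mixed NE each player is indifferent between their pure strategies, so the opponent's mix sets the indifference.
The column player indifferent between Alpha and Beta: p·9 + (1−p)·3 = p·6 + (1−p)·9 ⟹ 3 + 6p = 9 + (-3)p ⟹ p = 2/3.
The row player indifferent between Alpha and Beta: q·7 + (1−q)·7 = q·9 + (1−q)·4 ⟹ 7 + 0q = 4 + 5q ⟹ q = 3/5.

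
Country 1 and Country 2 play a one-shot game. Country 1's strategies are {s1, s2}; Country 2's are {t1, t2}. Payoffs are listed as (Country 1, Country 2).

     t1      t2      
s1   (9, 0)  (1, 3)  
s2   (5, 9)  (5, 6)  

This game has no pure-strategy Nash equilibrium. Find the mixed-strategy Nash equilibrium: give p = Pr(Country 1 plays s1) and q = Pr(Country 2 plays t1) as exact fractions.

Each player's mixing probability is pinned down by making the *other* player indifferent.
Country 2 indifferent between t1 and t2: p·0 + (1−p)·9 = p·3 + (1−p)·6 ⟹ 9 + (-9)p = 6 + (-3)p ⟹ p = 1/2.
Country 1 indifferent between s1 and s2: q·9 + (1−q)·1 = q·5 + (1−q)·5 ⟹ 1 + 8q = 5 + 0q ⟹ q = 1/2.

p = 1/2, q = 1/2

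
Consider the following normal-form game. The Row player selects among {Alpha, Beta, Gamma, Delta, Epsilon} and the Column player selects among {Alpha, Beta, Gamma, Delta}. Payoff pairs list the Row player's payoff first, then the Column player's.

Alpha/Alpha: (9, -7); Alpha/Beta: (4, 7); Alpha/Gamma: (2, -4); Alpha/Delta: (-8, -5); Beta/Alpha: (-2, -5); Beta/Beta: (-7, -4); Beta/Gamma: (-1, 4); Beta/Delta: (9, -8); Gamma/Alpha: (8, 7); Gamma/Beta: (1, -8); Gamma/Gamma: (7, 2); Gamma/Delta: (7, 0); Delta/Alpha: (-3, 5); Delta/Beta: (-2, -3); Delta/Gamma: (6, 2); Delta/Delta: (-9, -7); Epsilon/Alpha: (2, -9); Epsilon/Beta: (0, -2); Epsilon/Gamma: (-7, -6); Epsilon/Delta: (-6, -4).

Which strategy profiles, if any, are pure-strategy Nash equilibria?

Find each player's best response to every opponent strategy; NE are the intersections.
The Row player's best responses — vs Alpha: Alpha (payoff 9); vs Beta: Alpha (payoff 4); vs Gamma: Gamma (payoff 7); vs Delta: Beta (payoff 9).
The Column player's best responses — vs Alpha: Beta (payoff 7); vs Beta: Gamma (payoff 4); vs Gamma: Alpha (payoff 7); vs Delta: Alpha (payoff 5); vs Epsilon: Beta (payoff -2).
The only mutual best response is (Alpha, Beta); neither player gains by switching there.

(Alpha, Beta)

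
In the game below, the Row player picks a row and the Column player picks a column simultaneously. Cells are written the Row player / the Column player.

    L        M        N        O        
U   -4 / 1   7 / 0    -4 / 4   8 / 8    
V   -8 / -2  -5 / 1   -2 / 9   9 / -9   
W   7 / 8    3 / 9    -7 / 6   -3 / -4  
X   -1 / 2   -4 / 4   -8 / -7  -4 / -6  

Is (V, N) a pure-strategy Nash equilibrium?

Holding the Column player at N: the Row player gets -2 from V, versus -4 from U, -7 from W, -8 from X. No profitable deviation for the Row player.
Holding the Row player at V: the Column player gets 9 from N, versus -2 from L, 1 from M, -9 from O. No profitable deviation for the Column player either.

Yes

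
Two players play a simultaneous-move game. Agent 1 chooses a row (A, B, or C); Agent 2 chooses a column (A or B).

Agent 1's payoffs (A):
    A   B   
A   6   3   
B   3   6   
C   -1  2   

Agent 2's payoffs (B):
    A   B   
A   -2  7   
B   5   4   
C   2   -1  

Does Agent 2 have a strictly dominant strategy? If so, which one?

A strategy is strictly dominant if it gives Agent 2 a strictly higher payoff than every other strategy, against every choice by the opponent.
A is not dominant: against A, B gives 7 > -2.
B is not dominant: against B, A gives 5 > 4.
No single strategy is best against every opponent action.

No strictly dominant strategy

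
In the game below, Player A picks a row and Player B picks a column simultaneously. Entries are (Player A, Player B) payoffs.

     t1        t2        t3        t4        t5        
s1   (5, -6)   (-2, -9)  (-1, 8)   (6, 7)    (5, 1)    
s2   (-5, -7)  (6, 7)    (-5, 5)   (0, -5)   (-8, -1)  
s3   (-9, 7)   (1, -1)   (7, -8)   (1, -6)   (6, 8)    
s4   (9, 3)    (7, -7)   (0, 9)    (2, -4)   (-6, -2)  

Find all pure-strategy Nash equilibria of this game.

A profile is a Nash equilibrium when each player is best-responding to the other.
Player A's best responses — vs t1: s4 (payoff 9); vs t2: s4 (payoff 7); vs t3: s3 (payoff 7); vs t4: s1 (payoff 6); vs t5: s3 (payoff 6).
Player B's best responses — vs s1: t3 (payoff 8); vs s2: t2 (payoff 7); vs s3: t5 (payoff 8); vs s4: t3 (payoff 9).
The only mutual best response is (s3, t5); neither player gains by switching there.

(s3, t5)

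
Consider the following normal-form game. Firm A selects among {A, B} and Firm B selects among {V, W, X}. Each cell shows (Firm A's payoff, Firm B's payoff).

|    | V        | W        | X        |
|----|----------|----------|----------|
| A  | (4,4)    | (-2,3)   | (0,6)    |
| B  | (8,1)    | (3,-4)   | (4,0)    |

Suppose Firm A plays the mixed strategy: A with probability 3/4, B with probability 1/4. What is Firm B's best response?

X

Firm B's best reply maximizes expected payoff against the mix.
V: (3/4)·4 + (1/4)·1 = 13/4
W: (3/4)·3 + (1/4)·(-4) = 5/4
X: (3/4)·6 + (1/4)·0 = 9/2
Highest expected payoff is 9/2, from X.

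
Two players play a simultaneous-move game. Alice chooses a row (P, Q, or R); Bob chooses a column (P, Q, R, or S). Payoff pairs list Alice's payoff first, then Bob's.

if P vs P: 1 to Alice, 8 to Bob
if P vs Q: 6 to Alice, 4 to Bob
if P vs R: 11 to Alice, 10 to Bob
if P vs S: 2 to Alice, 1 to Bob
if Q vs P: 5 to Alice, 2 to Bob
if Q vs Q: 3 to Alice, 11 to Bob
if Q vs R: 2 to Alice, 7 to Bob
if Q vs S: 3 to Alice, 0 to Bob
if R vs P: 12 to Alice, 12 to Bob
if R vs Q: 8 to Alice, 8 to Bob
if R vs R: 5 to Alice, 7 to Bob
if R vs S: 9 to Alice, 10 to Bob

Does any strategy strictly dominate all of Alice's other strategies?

None

A strategy is strictly dominant if it gives Alice a strictly higher payoff than every other strategy, against every choice by the opponent.
P is not dominant: against P, Q gives 5 > 1.
Q is not dominant: against P, R gives 12 > 5.
R is not dominant: against R, P gives 11 > 5.
No single strategy is best against every opponent action.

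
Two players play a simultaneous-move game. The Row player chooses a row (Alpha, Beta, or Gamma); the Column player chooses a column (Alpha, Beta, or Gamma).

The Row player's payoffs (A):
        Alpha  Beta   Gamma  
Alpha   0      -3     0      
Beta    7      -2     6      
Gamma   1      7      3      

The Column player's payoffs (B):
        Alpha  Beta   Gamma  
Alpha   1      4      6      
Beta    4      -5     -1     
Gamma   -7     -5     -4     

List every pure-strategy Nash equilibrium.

(Beta, Alpha)

A profile is a Nash equilibrium when each player is best-responding to the other.
The Row player's best responses — vs Alpha: Beta (payoff 7); vs Beta: Gamma (payoff 7); vs Gamma: Beta (payoff 6).
The Column player's best responses — vs Alpha: Gamma (payoff 6); vs Beta: Alpha (payoff 4); vs Gamma: Gamma (payoff -4).
The only mutual best response is (Beta, Alpha); neither player gains by switching there.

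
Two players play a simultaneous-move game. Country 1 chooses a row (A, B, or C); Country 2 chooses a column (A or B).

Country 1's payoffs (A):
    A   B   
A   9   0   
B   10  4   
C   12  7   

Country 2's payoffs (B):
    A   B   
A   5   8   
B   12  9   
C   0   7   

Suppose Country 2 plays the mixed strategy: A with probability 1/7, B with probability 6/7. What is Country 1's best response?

C

Compute Country 1's expected payoff from each pure strategy against the given mix.
A: (1/7)·9 + (6/7)·0 = 9/7
B: (1/7)·10 + (6/7)·4 = 34/7
C: (1/7)·12 + (6/7)·7 = 54/7
Highest expected payoff is 54/7, from C.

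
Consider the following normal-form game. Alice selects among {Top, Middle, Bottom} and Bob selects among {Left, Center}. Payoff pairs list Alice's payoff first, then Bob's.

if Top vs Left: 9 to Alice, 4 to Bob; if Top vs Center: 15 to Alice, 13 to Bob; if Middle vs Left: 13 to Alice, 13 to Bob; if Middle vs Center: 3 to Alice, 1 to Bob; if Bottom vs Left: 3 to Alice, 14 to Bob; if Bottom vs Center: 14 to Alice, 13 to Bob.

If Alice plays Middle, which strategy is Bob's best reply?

With Alice fixed at Middle, Bob's payoffs are: Left → 13, Center → 1.
The maximum is 13, achieved by Left.

Left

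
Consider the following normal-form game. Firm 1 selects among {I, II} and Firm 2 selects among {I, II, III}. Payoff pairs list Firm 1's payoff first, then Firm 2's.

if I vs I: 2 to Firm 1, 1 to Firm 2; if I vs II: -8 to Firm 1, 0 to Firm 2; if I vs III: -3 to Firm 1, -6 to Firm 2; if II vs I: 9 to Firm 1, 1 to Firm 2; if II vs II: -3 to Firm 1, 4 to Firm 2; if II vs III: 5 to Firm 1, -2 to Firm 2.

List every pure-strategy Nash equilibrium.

Find each player's best response to every opponent strategy; NE are the intersections.
Firm 1's best responses — vs I: II (payoff 9); vs II: II (payoff -3); vs III: II (payoff 5).
Firm 2's best responses — vs I: I (payoff 1); vs II: II (payoff 4).
The only mutual best response is (II, II); neither player gains by switching there.

(II, II)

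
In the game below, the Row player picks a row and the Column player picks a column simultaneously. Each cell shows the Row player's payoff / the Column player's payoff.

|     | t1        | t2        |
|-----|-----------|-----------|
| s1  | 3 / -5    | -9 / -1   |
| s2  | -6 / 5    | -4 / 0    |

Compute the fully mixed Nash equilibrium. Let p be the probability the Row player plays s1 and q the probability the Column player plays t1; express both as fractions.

p = 5/9, q = 5/14

In a mixed NE each player is indifferent between their pure strategies, so the opponent's mix sets the indifference.
The Column player indifferent between t1 and t2: p·(-5) + (1−p)·5 = p·(-1) + (1−p)·0 ⟹ 5 + (-10)p = 0 + (-1)p ⟹ p = 5/9.
The Row player indifferent between s1 and s2: q·3 + (1−q)·(-9) = q·(-6) + (1−q)·(-4) ⟹ (-9) + 12q = (-4) + (-2)q ⟹ q = 5/14.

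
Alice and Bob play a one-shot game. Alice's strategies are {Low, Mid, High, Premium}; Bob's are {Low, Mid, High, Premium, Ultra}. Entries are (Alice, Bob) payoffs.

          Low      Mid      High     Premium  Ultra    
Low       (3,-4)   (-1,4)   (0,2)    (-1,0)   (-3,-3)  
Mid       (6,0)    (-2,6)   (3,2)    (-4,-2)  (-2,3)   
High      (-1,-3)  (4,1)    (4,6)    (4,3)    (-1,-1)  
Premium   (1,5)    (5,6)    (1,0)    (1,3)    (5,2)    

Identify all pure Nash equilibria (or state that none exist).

A profile is a Nash equilibrium when each player is best-responding to the other.
Alice's best responses — vs Low: Mid (payoff 6); vs Mid: Premium (payoff 5); vs High: High (payoff 4); vs Premium: High (payoff 4); vs Ultra: Premium (payoff 5).
Bob's best responses — vs Low: Mid (payoff 4); vs Mid: Mid (payoff 6); vs High: High (payoff 6); vs Premium: Mid (payoff 6).
Mutual best responses occur at (High, High) and (Premium, Mid); at each, neither player gains by switching.

(High, High) and (Premium, Mid)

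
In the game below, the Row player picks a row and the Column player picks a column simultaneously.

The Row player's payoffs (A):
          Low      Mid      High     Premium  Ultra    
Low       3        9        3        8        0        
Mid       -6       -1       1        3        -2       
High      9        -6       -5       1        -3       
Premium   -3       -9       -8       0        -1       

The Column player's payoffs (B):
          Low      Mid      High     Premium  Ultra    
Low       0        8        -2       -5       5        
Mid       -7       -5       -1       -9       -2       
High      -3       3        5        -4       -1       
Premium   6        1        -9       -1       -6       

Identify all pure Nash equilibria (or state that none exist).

(Low, Mid)

Check mutual best responses: a cell is a NE iff neither player can gain by unilaterally deviating.
The Row player's best responses — vs Low: High (payoff 9); vs Mid: Low (payoff 9); vs High: Low (payoff 3); vs Premium: Low (payoff 8); vs Ultra: Low (payoff 0).
The Column player's best responses — vs Low: Mid (payoff 8); vs Mid: High (payoff -1); vs High: High (payoff 5); vs Premium: Low (payoff 6).
The only mutual best response is (Low, Mid); neither player gains by switching there.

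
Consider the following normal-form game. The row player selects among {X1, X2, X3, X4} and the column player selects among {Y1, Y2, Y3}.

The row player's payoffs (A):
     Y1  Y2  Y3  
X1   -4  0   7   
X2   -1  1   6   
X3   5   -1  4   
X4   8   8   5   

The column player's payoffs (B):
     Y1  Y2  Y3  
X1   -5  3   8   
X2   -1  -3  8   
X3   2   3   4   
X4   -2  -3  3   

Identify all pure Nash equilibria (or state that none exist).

(X1, Y3)

Find each player's best response to every opponent strategy; NE are the intersections.
The row player's best responses — vs Y1: X4 (payoff 8); vs Y2: X4 (payoff 8); vs Y3: X1 (payoff 7).
The column player's best responses — vs X1: Y3 (payoff 8); vs X2: Y3 (payoff 8); vs X3: Y3 (payoff 4); vs X4: Y3 (payoff 3).
The only mutual best response is (X1, Y3); neither player gains by switching there.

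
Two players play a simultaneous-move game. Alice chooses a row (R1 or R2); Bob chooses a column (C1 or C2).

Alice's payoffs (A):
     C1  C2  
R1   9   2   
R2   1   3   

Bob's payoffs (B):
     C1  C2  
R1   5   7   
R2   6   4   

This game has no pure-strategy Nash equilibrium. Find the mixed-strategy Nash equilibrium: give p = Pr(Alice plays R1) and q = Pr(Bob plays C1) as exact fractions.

p = 1/2, q = 1/9

Each player's mixing probability is pinned down by making the *other* player indifferent.
Bob indifferent between C1 and C2: p·5 + (1−p)·6 = p·7 + (1−p)·4 ⟹ 6 + (-1)p = 4 + 3p ⟹ p = 1/2.
Alice indifferent between R1 and R2: q·9 + (1−q)·2 = q·1 + (1−q)·3 ⟹ 2 + 7q = 3 + (-2)q ⟹ q = 1/9.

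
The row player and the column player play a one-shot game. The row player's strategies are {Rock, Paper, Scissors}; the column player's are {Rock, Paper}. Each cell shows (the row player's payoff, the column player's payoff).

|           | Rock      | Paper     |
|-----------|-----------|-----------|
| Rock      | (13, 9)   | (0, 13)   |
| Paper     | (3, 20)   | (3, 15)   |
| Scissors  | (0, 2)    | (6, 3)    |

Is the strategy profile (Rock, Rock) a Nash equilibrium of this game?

No

Holding the column player at Rock: the row player gets 13 from Rock, versus 3 from Paper, 0 from Scissors. No profitable deviation for the row player.
Holding the row player at Rock: the column player gets 9 from Rock but could get 13 by switching to Paper. The column player has a profitable deviation.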